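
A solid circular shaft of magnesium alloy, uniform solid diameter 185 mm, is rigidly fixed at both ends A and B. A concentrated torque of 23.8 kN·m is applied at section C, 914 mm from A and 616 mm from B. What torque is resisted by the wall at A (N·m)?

With uniform GJ and both ends fixed, compatibility θ_AC = θ_CB gives T_A·a = T_B·b, together with T_A + T_B = T₀.
T_A = T₀·b/(a+b) = 23800·616/1530 = 9582 N·m; T_B = 14220 N·m.

9580 N·m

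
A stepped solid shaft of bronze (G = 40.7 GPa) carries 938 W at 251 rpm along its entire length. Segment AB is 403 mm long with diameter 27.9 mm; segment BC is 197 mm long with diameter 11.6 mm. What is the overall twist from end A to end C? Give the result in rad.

0.103 rad

ω = 2π·251/60 = 26.28 rad/s, so T = P/ω = 938 / 26.28 = 35.69 N·m.
J_AB = π(0.0279)⁴/32 = 5.95×10^-8 m⁴; J_BC = π(0.0116)⁴/32 = 1.78×10^-9 m⁴.
θ = (T/G)·Σ L_i/J_i = (35.69/40.7×10⁹)·(0.403/5.95×10^-8 + 0.197/1.78×10^-9) = 0.1031 rad.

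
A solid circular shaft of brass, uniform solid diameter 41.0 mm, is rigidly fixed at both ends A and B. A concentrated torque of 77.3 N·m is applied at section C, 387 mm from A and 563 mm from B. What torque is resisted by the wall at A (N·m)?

45.8 N·m

With uniform GJ and both ends fixed, compatibility θ_AC = θ_CB gives T_A·a = T_B·b, together with T_A + T_B = T₀.
T_A = T₀·b/(a+b) = 77.30·563/950.0 = 45.81 N·m; T_B = 31.49 N·m.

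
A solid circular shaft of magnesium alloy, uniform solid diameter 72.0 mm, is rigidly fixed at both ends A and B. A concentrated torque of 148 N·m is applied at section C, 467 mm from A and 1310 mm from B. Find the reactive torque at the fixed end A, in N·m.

With uniform GJ and both ends fixed, compatibility θ_AC = θ_CB gives T_A·a = T_B·b, together with T_A + T_B = T₀.
T_A = T₀·b/(a+b) = 148.0·1310/1777 = 109.1 N·m; T_B = 38.89 N·m.

109 N·m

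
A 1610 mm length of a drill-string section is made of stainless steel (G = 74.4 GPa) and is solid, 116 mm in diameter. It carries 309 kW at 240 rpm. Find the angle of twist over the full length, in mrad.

15.0 mrad

ω = 2π·240/60 = 25.13 rad/s, so T = P/ω = 309×10³ / 25.13 = 12290 N·m.
J = πd⁴/32 = π(0.116)⁴/32 = 1.778×10^-5 m⁴.
θ = T·L/(G·J) = 12290 × 1.61 / (74.4×10⁹ × 1.778×10^-5) = 0.01497 rad.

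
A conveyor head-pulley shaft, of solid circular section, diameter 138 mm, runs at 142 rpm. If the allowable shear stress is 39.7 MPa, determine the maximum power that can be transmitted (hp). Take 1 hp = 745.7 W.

J = πd⁴/32 = π(0.138)⁴/32 = 3.561×10^-5 m⁴.
T_max = τ_allow·J/r = 3.97×10^7 × 3.561×10^-5 / 0.0690 = 20490 N·m.
ω = 2π·142/60 = 14.87 rad/s, so P_max = T_max·ω = 3.046×10^5 W.

409 hp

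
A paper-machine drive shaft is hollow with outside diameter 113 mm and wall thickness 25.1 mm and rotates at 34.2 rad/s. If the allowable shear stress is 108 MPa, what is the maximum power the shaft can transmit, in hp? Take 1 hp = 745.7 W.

1270 hp

J = π(d_o⁴ − d_i⁴)/32 = π(0.113⁴ − 0.0628⁴)/32 = 1.448×10^-5 m⁴.
T_max = τ_allow·J/r = 1.08×10^8 × 1.448×10^-5 / 0.0565 = 27680 N·m.
ω = 34.2 rad/s, so P_max = T_max·ω = 9.466×10^5 W.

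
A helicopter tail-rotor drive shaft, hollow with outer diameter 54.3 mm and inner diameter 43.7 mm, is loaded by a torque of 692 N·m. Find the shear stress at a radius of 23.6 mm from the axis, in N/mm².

33.0 N/mm²

J = π(d_o⁴ − d_i⁴)/32 = π(0.0543⁴ − 0.0437⁴)/32 = 4.955×10^-7 m⁴.
Shear stress varies linearly with radius: τ = T·r/J = 692.0 × 0.0236 / 4.955×10^-7 = 3.296×10^7 Pa.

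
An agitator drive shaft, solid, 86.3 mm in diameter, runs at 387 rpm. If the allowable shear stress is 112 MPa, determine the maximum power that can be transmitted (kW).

J = πd⁴/32 = π(0.0863)⁴/32 = 5.446×10^-6 m⁴.
T_max = τ_allow·J/r = 1.12×10^8 × 5.446×10^-6 / 0.0432 = 14130 N·m.
ω = 2π·387/60 = 40.53 rad/s, so P_max = T_max·ω = 5.728×10^5 W.

573 kW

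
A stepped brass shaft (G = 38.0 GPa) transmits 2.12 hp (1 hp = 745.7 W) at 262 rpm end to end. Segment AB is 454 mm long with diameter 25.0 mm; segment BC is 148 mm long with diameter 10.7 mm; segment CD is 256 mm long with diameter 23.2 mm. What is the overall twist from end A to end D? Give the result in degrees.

ω = 2π·262/60 = 27.44 rad/s, so T = P/ω = 2.12×745.7 / 27.44 = 57.62 N·m.
J_AB = π(0.0250)⁴/32 = 3.83×10^-8 m⁴; J_BC = π(0.0107)⁴/32 = 1.29×10^-9 m⁴; J_CD = π(0.0232)⁴/32 = 2.84×10^-8 m⁴.
θ = (T/G)·Σ L_i/J_i = (57.62/38.0×10⁹)·(0.454/3.83×10^-8 + 0.148/1.29×10^-9 + 0.256/2.84×10^-8) = 0.2060 rad.

11.8°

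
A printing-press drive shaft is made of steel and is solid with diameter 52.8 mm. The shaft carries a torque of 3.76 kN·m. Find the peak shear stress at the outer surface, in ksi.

18.9 ksi

J = πd⁴/32 = π(0.0528)⁴/32 = 7.630×10^-7 m⁴.
τ_max = T·r/J = 3760 × 0.0264 / 7.630×10^-7 = 1.301×10^8 Pa.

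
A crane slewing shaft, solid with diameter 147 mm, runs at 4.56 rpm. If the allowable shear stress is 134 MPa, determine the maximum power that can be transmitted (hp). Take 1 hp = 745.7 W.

J = πd⁴/32 = π(0.147)⁴/32 = 4.584×10^-5 m⁴.
T_max = τ_allow·J/r = 1.34×10^8 × 4.584×10^-5 / 0.0735 = 83580 N·m.
ω = 2π·4.56/60 = 0.4775 rad/s, so P_max = T_max·ω = 3.991×10^4 W.

53.5 hp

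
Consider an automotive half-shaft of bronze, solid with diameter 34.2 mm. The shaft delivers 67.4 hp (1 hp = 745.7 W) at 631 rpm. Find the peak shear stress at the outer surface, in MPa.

ω = 2π·631/60 = 66.08 rad/s, so T = P/ω = 67.4×745.7 / 66.08 = 760.6 N·m.
J = πd⁴/32 = π(0.0342)⁴/32 = 1.343×10^-7 m⁴.
τ_max = T·r/J = 760.6 × 0.0171 / 1.343×10^-7 = 9.684×10^7 Pa.

96.8 MPa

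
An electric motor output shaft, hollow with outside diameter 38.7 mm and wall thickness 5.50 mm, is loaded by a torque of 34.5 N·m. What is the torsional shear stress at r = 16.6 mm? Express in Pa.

J = π(d_o⁴ − d_i⁴)/32 = π(0.0387⁴ − 0.0277⁴)/32 = 1.624×10^-7 m⁴.
Shear stress varies linearly with radius: τ = T·r/J = 34.50 × 0.0166 / 1.624×10^-7 = 3.526×10^6 Pa.

3.53e6 Pa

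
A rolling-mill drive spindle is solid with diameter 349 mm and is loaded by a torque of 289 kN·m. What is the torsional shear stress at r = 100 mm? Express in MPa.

19.8 MPa

J = πd⁴/32 = π(0.349)⁴/32 = 1.456×10^-3 m⁴.
Shear stress varies linearly with radius: τ = T·r/J = 289000 × 0.100 / 1.456×10^-3 = 1.984×10^7 Pa.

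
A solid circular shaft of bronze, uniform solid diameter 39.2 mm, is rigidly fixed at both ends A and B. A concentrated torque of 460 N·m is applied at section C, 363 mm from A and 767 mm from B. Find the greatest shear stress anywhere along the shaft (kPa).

26400 kPa

With uniform GJ and both ends fixed, compatibility θ_AC = θ_CB gives T_A·a = T_B·b, together with T_A + T_B = T₀.
T_A = T₀·b/(a+b) = 460.0·767/1130 = 312.2 N·m; T_B = 147.8 N·m.
τ in each portion: τ_AC = 2.64×10^7 Pa, τ_CB = 1.25×10^7 Pa; maximum is in AC.
τ_max = T_AC·r/J = 312.2·0.0196/2.32×10^-7 = 2.640×10^7 Pa.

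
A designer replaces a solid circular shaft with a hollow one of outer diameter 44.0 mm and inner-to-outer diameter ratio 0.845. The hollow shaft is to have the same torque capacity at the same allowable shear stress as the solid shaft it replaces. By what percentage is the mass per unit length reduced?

54.0 %

Equal τ_max and T ⇒ the solid shaft needs d_s³ = d_o³(1−k⁴), so d_s = 44.0·(1−0.845⁴)^(1/3) = 34.69 mm.
Area ratio A_h/A_s = d_o²(1−k²)/d_s² = (1−k²)/(1−k⁴)^(2/3) = 0.4600.
Mass saving = 1 − 0.4600 = 54.0 %.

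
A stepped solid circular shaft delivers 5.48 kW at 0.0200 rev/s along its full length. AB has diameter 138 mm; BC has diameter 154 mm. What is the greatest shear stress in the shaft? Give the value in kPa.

84500 kPa

ω = 2π·0.0200 = 0.1257 rad/s, so T = P/ω = 5.48×10³ / 0.1257 = 43610 N·m.
Under the same torque, τ_max = 16T/(πd³) is largest where d is smallest — segment AB (d = 138 mm).
τ_max = 16·43610/(π·(0.138)³) = 8.451×10^7 Pa.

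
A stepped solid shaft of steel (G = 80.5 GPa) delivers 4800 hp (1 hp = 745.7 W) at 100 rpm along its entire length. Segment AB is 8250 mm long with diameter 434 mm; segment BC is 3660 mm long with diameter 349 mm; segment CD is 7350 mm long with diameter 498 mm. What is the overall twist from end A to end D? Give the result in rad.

0.0259 rad

ω = 2π·100/60 = 10.47 rad/s, so T = P/ω = 4800×745.7 / 10.47 = 341800 N·m.
J_AB = π(0.434)⁴/32 = 3.48×10^-3 m⁴; J_BC = π(0.349)⁴/32 = 1.46×10^-3 m⁴; J_CD = π(0.498)⁴/32 = 6.04×10^-3 m⁴.
θ = (T/G)·Σ L_i/J_i = (341800/80.5×10⁹)·(8.25/3.48×10^-3 + 3.66/1.46×10^-3 + 7.35/6.04×10^-3) = 0.02590 rad.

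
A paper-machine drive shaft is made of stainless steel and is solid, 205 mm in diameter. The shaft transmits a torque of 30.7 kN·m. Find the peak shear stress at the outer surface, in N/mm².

J = πd⁴/32 = π(0.205)⁴/32 = 1.734×10^-4 m⁴.
τ_max = T·r/J = 30700 × 0.102 / 1.734×10^-4 = 1.815×10^7 Pa.

18.1 N/mm²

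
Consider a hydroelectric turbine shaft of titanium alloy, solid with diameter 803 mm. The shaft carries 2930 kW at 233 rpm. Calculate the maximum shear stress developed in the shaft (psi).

ω = 2π·233/60 = 24.40 rad/s, so T = P/ω = 2930×10³ / 24.40 = 120100 N·m.
J = πd⁴/32 = π(0.803)⁴/32 = 0.04082 m⁴.
τ_max = T·r/J = 120100 × 0.402 / 0.04082 = 1.181×10^6 Pa.

171 psi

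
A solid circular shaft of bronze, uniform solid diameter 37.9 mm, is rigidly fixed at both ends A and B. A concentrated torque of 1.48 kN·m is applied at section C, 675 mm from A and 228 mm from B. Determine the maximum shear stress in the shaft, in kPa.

103000 kPa

With uniform GJ and both ends fixed, compatibility θ_AC = θ_CB gives T_A·a = T_B·b, together with T_A + T_B = T₀.
T_A = T₀·b/(a+b) = 1480·228/903.0 = 373.7 N·m; T_B = 1106 N·m.
τ in each portion: τ_AC = 3.50×10^7 Pa, τ_CB = 1.03×10^8 Pa; maximum is in CB.
τ_max = T_CB·r/J = 1106·0.0189/2.03×10^-7 = 1.035×10^8 Pa.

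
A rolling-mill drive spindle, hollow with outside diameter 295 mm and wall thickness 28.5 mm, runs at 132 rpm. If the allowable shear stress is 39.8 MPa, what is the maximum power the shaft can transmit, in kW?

J = π(d_o⁴ − d_i⁴)/32 = π(0.295⁴ − 0.238⁴)/32 = 4.285×10^-4 m⁴.
T_max = τ_allow·J/r = 3.98×10^7 × 4.285×10^-4 / 0.147 = 115600 N·m.
ω = 2π·132/60 = 13.82 rad/s, so P_max = T_max·ω = 1.598×10^6 W.

1600 kW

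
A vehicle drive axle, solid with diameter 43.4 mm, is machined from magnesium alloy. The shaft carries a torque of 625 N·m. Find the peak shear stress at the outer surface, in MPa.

J = πd⁴/32 = π(0.0434)⁴/32 = 3.483×10^-7 m⁴.
τ_max = T·r/J = 625.0 × 0.0217 / 3.483×10^-7 = 3.894×10^7 Pa.

38.9 MPa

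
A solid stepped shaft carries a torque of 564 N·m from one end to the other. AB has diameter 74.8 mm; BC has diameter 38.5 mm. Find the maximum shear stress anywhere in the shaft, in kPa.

Under the same torque, τ_max = 16T/(πd³) is largest where d is smallest — segment BC (d = 38.5 mm).
τ_max = 16·564.0/(π·(0.0385)³) = 5.033×10^7 Pa.

50300 kPa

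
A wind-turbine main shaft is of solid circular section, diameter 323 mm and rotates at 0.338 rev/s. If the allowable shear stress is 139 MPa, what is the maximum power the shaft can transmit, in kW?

1950 kW

J = πd⁴/32 = π(0.323)⁴/32 = 1.069×10^-3 m⁴.
T_max = τ_allow·J/r = 1.39×10^8 × 1.069×10^-3 / 0.162 = 919700 N·m.
ω = 2π·0.338 = 2.124 rad/s, so P_max = T_max·ω = 1.953×10^6 W.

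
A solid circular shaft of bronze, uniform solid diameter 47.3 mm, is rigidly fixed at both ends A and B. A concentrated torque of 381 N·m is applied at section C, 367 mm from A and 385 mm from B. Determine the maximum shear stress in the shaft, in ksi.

With uniform GJ and both ends fixed, compatibility θ_AC = θ_CB gives T_A·a = T_B·b, together with T_A + T_B = T₀.
T_A = T₀·b/(a+b) = 381.0·385/752.0 = 195.1 N·m; T_B = 185.9 N·m.
τ in each portion: τ_AC = 9.39×10^6 Pa, τ_CB = 8.95×10^6 Pa; maximum is in AC.
τ_max = T_AC·r/J = 195.1·0.0236/4.91×10^-7 = 9.388×10^6 Pa.

1.36 ksi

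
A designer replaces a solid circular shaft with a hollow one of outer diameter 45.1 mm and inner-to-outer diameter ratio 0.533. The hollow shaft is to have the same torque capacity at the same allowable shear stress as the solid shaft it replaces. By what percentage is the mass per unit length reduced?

24.3 %

Equal τ_max and T ⇒ the solid shaft needs d_s³ = d_o³(1−k⁴), so d_s = 45.1·(1−0.533⁴)^(1/3) = 43.85 mm.
Area ratio A_h/A_s = d_o²(1−k²)/d_s² = (1−k²)/(1−k⁴)^(2/3) = 0.7572.
Mass saving = 1 − 0.7572 = 24.3 %.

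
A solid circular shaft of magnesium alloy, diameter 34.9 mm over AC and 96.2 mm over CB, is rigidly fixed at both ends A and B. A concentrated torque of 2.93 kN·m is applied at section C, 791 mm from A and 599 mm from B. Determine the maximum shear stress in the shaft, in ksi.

2.40 ksi

Compatibility: T_A·a/J_AC = T_B·b/J_CB with T_A + T_B = T₀.
J_AC = 1.46×10^-7 m⁴, J_CB = 8.41×10^-6 m⁴, so T_A = T₀·(J_AC/a)/((J_AC/a)+(J_CB/b)) = 37.94 N·m, T_B = 2892 N·m.
τ in each portion: τ_AC = 4.55×10^6 Pa, τ_CB = 1.65×10^7 Pa; maximum is in CB.
τ_max = T_CB·r/J = 2892·0.0481/8.41×10^-6 = 1.654×10^7 Pa.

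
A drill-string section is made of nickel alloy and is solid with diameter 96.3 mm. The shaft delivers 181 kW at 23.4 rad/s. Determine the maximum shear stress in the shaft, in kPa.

44100 kPa

ω = 23.4 rad/s, so T = P/ω = 181×10³ / 23.40 = 7735 N·m.
J = πd⁴/32 = π(0.0963)⁴/32 = 8.443×10^-6 m⁴.
τ_max = T·r/J = 7735 × 0.0481 / 8.443×10^-6 = 4.411×10^7 Pa.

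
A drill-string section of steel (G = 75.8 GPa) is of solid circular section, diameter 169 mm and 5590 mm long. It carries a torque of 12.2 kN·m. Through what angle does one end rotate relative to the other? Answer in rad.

0.0112 rad

J = πd⁴/32 = π(0.169)⁴/32 = 8.008×10^-5 m⁴.
θ = T·L/(G·J) = 12200 × 5.59 / (75.8×10⁹ × 8.008×10^-5) = 0.01123 rad.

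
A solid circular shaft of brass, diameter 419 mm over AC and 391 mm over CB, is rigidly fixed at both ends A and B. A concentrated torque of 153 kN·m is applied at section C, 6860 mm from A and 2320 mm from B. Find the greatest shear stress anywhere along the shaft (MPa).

9.02 MPa

Compatibility: T_A·a/J_AC = T_B·b/J_CB with T_A + T_B = T₀.
J_AC = 3.03×10^-3 m⁴, J_CB = 2.29×10^-3 m⁴, so T_A = T₀·(J_AC/a)/((J_AC/a)+(J_CB/b)) = 47190 N·m, T_B = 105800 N·m.
τ in each portion: τ_AC = 3.27×10^6 Pa, τ_CB = 9.02×10^6 Pa; maximum is in CB.
τ_max = T_CB·r/J = 105800·0.196/2.29×10^-3 = 9.015×10^6 Pa.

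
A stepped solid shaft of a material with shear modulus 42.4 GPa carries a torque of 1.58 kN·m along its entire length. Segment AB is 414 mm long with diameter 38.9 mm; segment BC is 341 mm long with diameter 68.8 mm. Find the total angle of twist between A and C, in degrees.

4.26°

J_AB = π(0.0389)⁴/32 = 2.25×10^-7 m⁴; J_BC = π(0.0688)⁴/32 = 2.20×10^-6 m⁴.
θ = (T/G)·Σ L_i/J_i = (1580/42.4×10⁹)·(0.414/2.25×10^-7 + 0.341/2.20×10^-6) = 0.07440 rad.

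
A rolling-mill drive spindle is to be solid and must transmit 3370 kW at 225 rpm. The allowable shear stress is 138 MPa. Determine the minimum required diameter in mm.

ω = 2π·225/60 = 23.56 rad/s, so T = P/ω = 3370×10³ / 23.56 = 143000 N·m.
For a solid shaft τ_max = 16T/(πd³), so d = (16T/(π τ_allow))^(1/3) = (16·143000/(π·1.38×10^8))^(1/3) = 0.1741 m.

174 mm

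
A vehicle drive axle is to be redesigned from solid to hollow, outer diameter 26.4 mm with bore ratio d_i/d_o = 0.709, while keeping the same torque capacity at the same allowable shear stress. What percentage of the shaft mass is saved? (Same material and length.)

39.6 %

Equal τ_max and T ⇒ the solid shaft needs d_s³ = d_o³(1−k⁴), so d_s = 26.4·(1−0.709⁴)^(1/3) = 23.96 mm.
Area ratio A_h/A_s = d_o²(1−k²)/d_s² = (1−k²)/(1−k⁴)^(2/3) = 0.6039.
Mass saving = 1 − 0.6039 = 39.6 %.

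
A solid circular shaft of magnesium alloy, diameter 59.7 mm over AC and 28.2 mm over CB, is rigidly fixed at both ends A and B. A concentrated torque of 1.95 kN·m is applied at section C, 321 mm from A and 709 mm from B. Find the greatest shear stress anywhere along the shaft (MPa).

Compatibility: T_A·a/J_AC = T_B·b/J_CB with T_A + T_B = T₀.
J_AC = 1.25×10^-6 m⁴, J_CB = 6.21×10^-8 m⁴, so T_A = T₀·(J_AC/a)/((J_AC/a)+(J_CB/b)) = 1907 N·m, T_B = 42.98 N·m.
τ in each portion: τ_AC = 4.56×10^7 Pa, τ_CB = 9.76×10^6 Pa; maximum is in AC.
τ_max = T_AC·r/J = 1907·0.0299/1.25×10^-6 = 4.565×10^7 Pa.

45.6 MPa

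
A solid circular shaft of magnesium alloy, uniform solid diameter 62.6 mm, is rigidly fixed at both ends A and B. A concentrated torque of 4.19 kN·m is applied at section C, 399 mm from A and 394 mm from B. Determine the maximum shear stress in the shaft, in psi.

6350 psi

With uniform GJ and both ends fixed, compatibility θ_AC = θ_CB gives T_A·a = T_B·b, together with T_A + T_B = T₀.
T_A = T₀·b/(a+b) = 4190·394/793.0 = 2082 N·m; T_B = 2108 N·m.
τ in each portion: τ_AC = 4.32×10^7 Pa, τ_CB = 4.38×10^7 Pa; maximum is in CB.
τ_max = T_CB·r/J = 2108·0.0313/1.51×10^-6 = 4.377×10^7 Pa.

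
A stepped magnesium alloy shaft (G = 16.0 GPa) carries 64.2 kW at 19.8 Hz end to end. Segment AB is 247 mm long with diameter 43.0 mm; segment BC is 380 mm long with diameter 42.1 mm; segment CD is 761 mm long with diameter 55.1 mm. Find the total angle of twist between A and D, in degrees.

ω = 2π·19.8 = 124.4 rad/s, so T = P/ω = 64.2×10³ / 124.4 = 516.0 N·m.
J_AB = π(0.0430)⁴/32 = 3.36×10^-7 m⁴; J_BC = π(0.0421)⁴/32 = 3.08×10^-7 m⁴; J_CD = π(0.0551)⁴/32 = 9.05×10^-7 m⁴.
θ = (T/G)·Σ L_i/J_i = (516.0/16.0×10⁹)·(0.247/3.36×10^-7 + 0.380/3.08×10^-7 + 0.761/9.05×10^-7) = 0.09060 rad.

5.19°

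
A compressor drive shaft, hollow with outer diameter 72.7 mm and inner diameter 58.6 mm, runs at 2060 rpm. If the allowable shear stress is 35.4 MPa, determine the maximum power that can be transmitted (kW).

333 kW

J = π(d_o⁴ − d_i⁴)/32 = π(0.0727⁴ − 0.0586⁴)/32 = 1.585×10^-6 m⁴.
T_max = τ_allow·J/r = 3.54×10^7 × 1.585×10^-6 / 0.0364 = 1543 N·m.
ω = 2π·2060/60 = 215.7 rad/s, so P_max = T_max·ω = 3.329×10^5 W.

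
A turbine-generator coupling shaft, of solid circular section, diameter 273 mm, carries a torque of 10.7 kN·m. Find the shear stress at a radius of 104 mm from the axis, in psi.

J = πd⁴/32 = π(0.273)⁴/32 = 5.453×10^-4 m⁴.
Shear stress varies linearly with radius: τ = T·r/J = 10700 × 0.104 / 5.453×10^-4 = 2.041×10^6 Pa.

296 psi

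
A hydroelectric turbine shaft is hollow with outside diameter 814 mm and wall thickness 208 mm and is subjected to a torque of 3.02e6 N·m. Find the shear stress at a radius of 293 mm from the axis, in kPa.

21800 kPa

J = π(d_o⁴ − d_i⁴)/32 = π(0.814⁴ − 0.398⁴)/32 = 0.04064 m⁴.
Shear stress varies linearly with radius: τ = T·r/J = 3.020e6 × 0.293 / 0.04064 = 2.177×10^7 Pa.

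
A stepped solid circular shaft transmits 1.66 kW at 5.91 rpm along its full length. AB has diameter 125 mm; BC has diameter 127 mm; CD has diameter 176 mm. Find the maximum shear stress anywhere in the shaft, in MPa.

ω = 2π·5.91/60 = 0.6189 rad/s, so T = P/ω = 1.66×10³ / 0.6189 = 2682 N·m.
Under the same torque, τ_max = 16T/(πd³) is largest where d is smallest — segment AB (d = 125 mm).
τ_max = 16·2682/(π·(0.125)³) = 6.994×10^6 Pa.

6.99 MPa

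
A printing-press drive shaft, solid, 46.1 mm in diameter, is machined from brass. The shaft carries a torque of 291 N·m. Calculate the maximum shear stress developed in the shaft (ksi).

J = πd⁴/32 = π(0.0461)⁴/32 = 4.434×10^-7 m⁴.
τ_max = T·r/J = 291.0 × 0.0231 / 4.434×10^-7 = 1.513×10^7 Pa.

2.19 ksi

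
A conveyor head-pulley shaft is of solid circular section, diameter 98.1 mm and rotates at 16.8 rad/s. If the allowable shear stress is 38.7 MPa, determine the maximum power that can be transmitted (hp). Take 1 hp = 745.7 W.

162 hp

J = πd⁴/32 = π(0.0981)⁴/32 = 9.092×10^-6 m⁴.
T_max = τ_allow·J/r = 3.87×10^7 × 9.092×10^-6 / 0.0490 = 7174 N·m.
ω = 16.8 rad/s, so P_max = T_max·ω = 1.205×10^5 W.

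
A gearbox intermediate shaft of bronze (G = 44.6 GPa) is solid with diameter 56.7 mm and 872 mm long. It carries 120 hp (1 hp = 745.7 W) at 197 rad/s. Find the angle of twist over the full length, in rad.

0.00875 rad

ω = 197 rad/s, so T = P/ω = 120×745.7 / 197.0 = 454.2 N·m.
J = πd⁴/32 = π(0.0567)⁴/32 = 1.015×10^-6 m⁴.
θ = T·L/(G·J) = 454.2 × 0.872 / (44.6×10⁹ × 1.015×10^-6) = 8.752×10^-3 rad.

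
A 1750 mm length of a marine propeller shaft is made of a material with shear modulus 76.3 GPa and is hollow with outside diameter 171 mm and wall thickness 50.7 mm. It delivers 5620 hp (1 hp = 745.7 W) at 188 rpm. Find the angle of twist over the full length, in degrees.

ω = 2π·188/60 = 19.69 rad/s, so T = P/ω = 5620×745.7 / 19.69 = 212900 N·m.
J = π(d_o⁴ − d_i⁴)/32 = π(0.171⁴ − 0.0696⁴)/32 = 8.164×10^-5 m⁴.
θ = T·L/(G·J) = 212900 × 1.75 / (76.3×10⁹ × 8.164×10^-5) = 0.05980 rad.

3.43°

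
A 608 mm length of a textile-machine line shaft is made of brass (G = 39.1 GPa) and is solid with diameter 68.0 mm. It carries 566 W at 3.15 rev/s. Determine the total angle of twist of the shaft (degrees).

0.0121°

ω = 2π·3.15 = 19.79 rad/s, so T = P/ω = 566 / 19.79 = 28.60 N·m.
J = πd⁴/32 = π(0.0680)⁴/32 = 2.099×10^-6 m⁴.
θ = T·L/(G·J) = 28.60 × 0.608 / (39.1×10⁹ × 2.099×10^-6) = 2.118×10^-4 rad.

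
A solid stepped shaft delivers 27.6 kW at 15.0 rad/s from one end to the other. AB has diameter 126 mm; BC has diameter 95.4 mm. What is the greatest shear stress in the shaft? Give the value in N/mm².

ω = 15.0 rad/s, so T = P/ω = 27.6×10³ / 15.00 = 1840 N·m.
Under the same torque, τ_max = 16T/(πd³) is largest where d is smallest — segment BC (d = 95.4 mm).
τ_max = 16·1840/(π·(0.0954)³) = 1.079×10^7 Pa.

10.8 N/mm²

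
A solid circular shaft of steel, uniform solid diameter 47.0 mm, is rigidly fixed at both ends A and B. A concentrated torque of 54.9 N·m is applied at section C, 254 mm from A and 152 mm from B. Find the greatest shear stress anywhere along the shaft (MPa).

With uniform GJ and both ends fixed, compatibility θ_AC = θ_CB gives T_A·a = T_B·b, together with T_A + T_B = T₀.
T_A = T₀·b/(a+b) = 54.90·152/406.0 = 20.55 N·m; T_B = 34.35 N·m.
τ in each portion: τ_AC = 1.01×10^6 Pa, τ_CB = 1.68×10^6 Pa; maximum is in CB.
τ_max = T_CB·r/J = 34.35·0.0235/4.79×10^-7 = 1.685×10^6 Pa.

1.68 MPa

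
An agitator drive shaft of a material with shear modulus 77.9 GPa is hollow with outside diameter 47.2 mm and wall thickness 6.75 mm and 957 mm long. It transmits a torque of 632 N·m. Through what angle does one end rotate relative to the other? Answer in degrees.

J = π(d_o⁴ − d_i⁴)/32 = π(0.0472⁴ − 0.0337⁴)/32 = 3.606×10^-7 m⁴.
θ = T·L/(G·J) = 632.0 × 0.957 / (77.9×10⁹ × 3.606×10^-7) = 0.02153 rad.

1.23°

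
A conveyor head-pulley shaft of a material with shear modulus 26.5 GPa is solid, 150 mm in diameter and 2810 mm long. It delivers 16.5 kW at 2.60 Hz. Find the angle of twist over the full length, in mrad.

ω = 2π·2.60 = 16.34 rad/s, so T = P/ω = 16.5×10³ / 16.34 = 1010 N·m.
J = πd⁴/32 = π(0.150)⁴/32 = 4.970×10^-5 m⁴.
θ = T·L/(G·J) = 1010 × 2.81 / (26.5×10⁹ × 4.970×10^-5) = 2.155×10^-3 rad.

2.15 mrad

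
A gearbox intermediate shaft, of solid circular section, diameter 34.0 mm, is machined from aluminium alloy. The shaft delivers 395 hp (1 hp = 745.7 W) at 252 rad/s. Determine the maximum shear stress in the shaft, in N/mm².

151 N/mm²

ω = 252 rad/s, so T = P/ω = 395×745.7 / 252.0 = 1169 N·m.
J = πd⁴/32 = π(0.0340)⁴/32 = 1.312×10^-7 m⁴.
τ_max = T·r/J = 1169 × 0.0170 / 1.312×10^-7 = 1.515×10^8 Pa.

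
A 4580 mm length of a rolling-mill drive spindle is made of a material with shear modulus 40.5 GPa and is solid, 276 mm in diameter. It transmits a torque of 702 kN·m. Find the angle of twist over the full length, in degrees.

7.98°

J = πd⁴/32 = π(0.276)⁴/32 = 5.697×10^-4 m⁴.
θ = T·L/(G·J) = 702000 × 4.58 / (40.5×10⁹ × 5.697×10^-4) = 0.1394 rad.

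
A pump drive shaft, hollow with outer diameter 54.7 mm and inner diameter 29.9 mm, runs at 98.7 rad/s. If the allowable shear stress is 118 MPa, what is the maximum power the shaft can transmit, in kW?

J = π(d_o⁴ − d_i⁴)/32 = π(0.0547⁴ − 0.0299⁴)/32 = 8.005×10^-7 m⁴.
T_max = τ_allow·J/r = 1.18×10^8 × 8.005×10^-7 / 0.0274 = 3454 N·m.
ω = 98.7 rad/s, so P_max = T_max·ω = 3.409×10^5 W.

341 kW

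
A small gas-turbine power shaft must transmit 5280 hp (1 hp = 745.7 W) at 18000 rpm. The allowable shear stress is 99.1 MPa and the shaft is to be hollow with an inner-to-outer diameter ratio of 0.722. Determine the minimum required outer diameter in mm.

ω = 2π·18000/60 = 1885 rad/s, so T = P/ω = 5280×745.7 / 1885 = 2089 N·m.
For a hollow shaft with d_i/d_o = 0.722: τ_max = 16T/(π d_o³ (1−k⁴)), so d_o = [16T/(π τ_allow (1−k⁴))]^(1/3) = [16·2089/(π·9.91×10^7·0.7283)]^(1/3) = 0.05282 m.

52.8 mm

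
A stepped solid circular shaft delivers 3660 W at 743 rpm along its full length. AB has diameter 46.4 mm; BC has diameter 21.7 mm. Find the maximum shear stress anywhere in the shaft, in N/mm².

ω = 2π·743/60 = 77.81 rad/s, so T = P/ω = 3660 / 77.81 = 47.04 N·m.
Under the same torque, τ_max = 16T/(πd³) is largest where d is smallest — segment BC (d = 21.7 mm).
τ_max = 16·47.04/(π·(0.0217)³) = 2.345×10^7 Pa.

23.4 N/mm²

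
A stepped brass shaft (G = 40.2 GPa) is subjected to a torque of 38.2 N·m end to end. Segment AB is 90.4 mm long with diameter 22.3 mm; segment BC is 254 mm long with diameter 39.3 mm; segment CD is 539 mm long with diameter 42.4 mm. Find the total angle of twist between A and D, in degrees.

0.354°

J_AB = π(0.0223)⁴/32 = 2.43×10^-8 m⁴; J_BC = π(0.0393)⁴/32 = 2.34×10^-7 m⁴; J_CD = π(0.0424)⁴/32 = 3.17×10^-7 m⁴.
θ = (T/G)·Σ L_i/J_i = (38.20/40.2×10⁹)·(0.0904/2.43×10^-8 + 0.254/2.34×10^-7 + 0.539/3.17×10^-7) = 6.183×10^-3 rad.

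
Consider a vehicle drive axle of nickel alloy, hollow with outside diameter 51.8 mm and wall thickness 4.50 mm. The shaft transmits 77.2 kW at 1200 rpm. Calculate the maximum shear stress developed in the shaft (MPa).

42.2 MPa

ω = 2π·1200/60 = 125.7 rad/s, so T = P/ω = 77.2×10³ / 125.7 = 614.3 N·m.
J = π(d_o⁴ − d_i⁴)/32 = π(0.0518⁴ − 0.0428⁴)/32 = 3.774×10^-7 m⁴.
τ_max = T·r/J = 614.3 × 0.0259 / 3.774×10^-7 = 4.216×10^7 Pa.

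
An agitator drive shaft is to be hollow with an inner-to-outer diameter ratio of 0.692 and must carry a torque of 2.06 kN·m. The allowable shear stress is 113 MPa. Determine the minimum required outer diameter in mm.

49.4 mm

For a hollow shaft with d_i/d_o = 0.692: τ_max = 16T/(π d_o³ (1−k⁴)), so d_o = [16T/(π τ_allow (1−k⁴))]^(1/3) = [16·2060/(π·1.13×10^8·0.7707)]^(1/3) = 0.04939 m.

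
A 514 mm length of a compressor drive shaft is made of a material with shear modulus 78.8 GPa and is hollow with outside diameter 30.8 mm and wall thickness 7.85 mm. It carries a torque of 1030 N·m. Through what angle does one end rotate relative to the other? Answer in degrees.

J = π(d_o⁴ − d_i⁴)/32 = π(0.0308⁴ − 0.0151⁴)/32 = 8.325×10^-8 m⁴.
θ = T·L/(G·J) = 1030 × 0.514 / (78.8×10⁹ × 8.325×10^-8) = 0.08071 rad.

4.62°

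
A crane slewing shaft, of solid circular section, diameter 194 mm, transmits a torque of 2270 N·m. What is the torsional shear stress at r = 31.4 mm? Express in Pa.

513000 Pa

J = πd⁴/32 = π(0.194)⁴/32 = 1.391×10^-4 m⁴.
Shear stress varies linearly with radius: τ = T·r/J = 2270 × 0.0314 / 1.391×10^-4 = 5.126×10^5 Pa.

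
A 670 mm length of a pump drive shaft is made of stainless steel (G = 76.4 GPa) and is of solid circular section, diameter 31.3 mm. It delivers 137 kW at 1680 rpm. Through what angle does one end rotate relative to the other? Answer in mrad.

ω = 2π·1680/60 = 175.9 rad/s, so T = P/ω = 137×10³ / 175.9 = 778.7 N·m.
J = πd⁴/32 = π(0.0313)⁴/32 = 9.423×10^-8 m⁴.
θ = T·L/(G·J) = 778.7 × 0.670 / (76.4×10⁹ × 9.423×10^-8) = 0.07247 rad.

72.5 mrad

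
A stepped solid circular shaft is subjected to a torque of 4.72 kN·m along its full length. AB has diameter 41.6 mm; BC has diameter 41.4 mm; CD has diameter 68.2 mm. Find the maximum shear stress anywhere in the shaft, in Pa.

3.39e8 Pa

Under the same torque, τ_max = 16T/(πd³) is largest where d is smallest — segment BC (d = 41.4 mm).
τ_max = 16·4720/(π·(0.0414)³) = 3.388×10^8 Pa.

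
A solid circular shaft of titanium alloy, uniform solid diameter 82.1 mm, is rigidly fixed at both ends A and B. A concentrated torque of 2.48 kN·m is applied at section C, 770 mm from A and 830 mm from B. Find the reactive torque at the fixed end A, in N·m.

1290 N·m

With uniform GJ and both ends fixed, compatibility θ_AC = θ_CB gives T_A·a = T_B·b, together with T_A + T_B = T₀.
T_A = T₀·b/(a+b) = 2480·830/1600 = 1286 N·m; T_B = 1194 N·m.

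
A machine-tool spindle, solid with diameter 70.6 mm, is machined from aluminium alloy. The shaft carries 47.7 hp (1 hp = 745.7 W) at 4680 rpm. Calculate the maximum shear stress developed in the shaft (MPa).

1.05 MPa

ω = 2π·4680/60 = 490.1 rad/s, so T = P/ω = 47.7×745.7 / 490.1 = 72.58 N·m.
J = πd⁴/32 = π(0.0706)⁴/32 = 2.439×10^-6 m⁴.
τ_max = T·r/J = 72.58 × 0.0353 / 2.439×10^-6 = 1.050×10^6 Pa.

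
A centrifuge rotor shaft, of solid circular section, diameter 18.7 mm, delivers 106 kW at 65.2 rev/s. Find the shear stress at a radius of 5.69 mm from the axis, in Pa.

1.23e8 Pa

ω = 2π·65.2 = 409.7 rad/s, so T = P/ω = 106×10³ / 409.7 = 258.7 N·m.
J = πd⁴/32 = π(0.0187)⁴/32 = 1.201×10^-8 m⁴.
Shear stress varies linearly with radius: τ = T·r/J = 258.7 × 0.00569 / 1.201×10^-8 = 1.226×10^8 Pa.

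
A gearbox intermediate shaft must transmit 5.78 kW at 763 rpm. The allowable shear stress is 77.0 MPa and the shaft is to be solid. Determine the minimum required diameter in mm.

16.9 mm

ω = 2π·763/60 = 79.90 rad/s, so T = P/ω = 5.78×10³ / 79.90 = 72.34 N·m.
For a solid shaft τ_max = 16T/(πd³), so d = (16T/(π τ_allow))^(1/3) = (16·72.34/(π·7.70×10^7))^(1/3) = 0.01685 m.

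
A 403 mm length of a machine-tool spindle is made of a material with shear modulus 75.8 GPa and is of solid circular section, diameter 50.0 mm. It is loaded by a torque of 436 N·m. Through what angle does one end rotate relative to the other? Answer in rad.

0.00378 rad

J = πd⁴/32 = π(0.0500)⁴/32 = 6.136×10^-7 m⁴.
θ = T·L/(G·J) = 436.0 × 0.403 / (75.8×10⁹ × 6.136×10^-7) = 3.778×10^-3 rad.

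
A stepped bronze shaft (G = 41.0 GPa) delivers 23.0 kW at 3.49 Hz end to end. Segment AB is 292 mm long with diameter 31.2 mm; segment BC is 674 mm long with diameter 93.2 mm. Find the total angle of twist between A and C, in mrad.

ω = 2π·3.49 = 21.93 rad/s, so T = P/ω = 23.0×10³ / 21.93 = 1049 N·m.
J_AB = π(0.0312)⁴/32 = 9.30×10^-8 m⁴; J_BC = π(0.0932)⁴/32 = 7.41×10^-6 m⁴.
θ = (T/G)·Σ L_i/J_i = (1049/41.0×10⁹)·(0.292/9.30×10^-8 + 0.674/7.41×10^-6) = 0.08263 rad.

82.6 mrad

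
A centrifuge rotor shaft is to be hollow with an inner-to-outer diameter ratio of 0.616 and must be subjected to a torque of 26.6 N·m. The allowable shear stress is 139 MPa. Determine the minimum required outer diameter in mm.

10.4 mm

For a hollow shaft with d_i/d_o = 0.616: τ_max = 16T/(π d_o³ (1−k⁴)), so d_o = [16T/(π τ_allow (1−k⁴))]^(1/3) = [16·26.60/(π·1.39×10^8·0.8560)]^(1/3) = 0.01044 m.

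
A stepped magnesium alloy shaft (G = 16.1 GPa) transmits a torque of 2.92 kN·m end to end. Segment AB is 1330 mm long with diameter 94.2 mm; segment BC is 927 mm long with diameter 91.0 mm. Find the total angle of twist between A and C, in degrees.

3.22°

J_AB = π(0.0942)⁴/32 = 7.73×10^-6 m⁴; J_BC = π(0.0910)⁴/32 = 6.73×10^-6 m⁴.
θ = (T/G)·Σ L_i/J_i = (2920/16.1×10⁹)·(1.33/7.73×10^-6 + 0.927/6.73×10^-6) = 0.05618 rad.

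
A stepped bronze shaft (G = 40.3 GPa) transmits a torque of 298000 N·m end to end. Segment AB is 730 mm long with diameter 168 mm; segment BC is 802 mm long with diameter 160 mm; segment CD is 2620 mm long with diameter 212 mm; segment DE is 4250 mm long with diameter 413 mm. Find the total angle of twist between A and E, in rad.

J_AB = π(0.168)⁴/32 = 7.82×10^-5 m⁴; J_BC = π(0.160)⁴/32 = 6.43×10^-5 m⁴; J_CD = π(0.212)⁴/32 = 1.98×10^-4 m⁴; J_DE = π(0.413)⁴/32 = 2.86×10^-3 m⁴.
θ = (T/G)·Σ L_i/J_i = (298000/40.3×10⁹)·(0.730/7.82×10^-5 + 0.802/6.43×10^-5 + 2.62/1.98×10^-4 + 4.25/2.86×10^-3) = 0.2699 rad.

0.270 rad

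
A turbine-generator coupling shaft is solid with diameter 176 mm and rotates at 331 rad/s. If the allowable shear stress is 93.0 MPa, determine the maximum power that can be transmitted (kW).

J = πd⁴/32 = π(0.176)⁴/32 = 9.420×10^-5 m⁴.
T_max = τ_allow·J/r = 9.30×10^7 × 9.420×10^-5 / 0.0880 = 99550 N·m.
ω = 331 rad/s, so P_max = T_max·ω = 3.295×10^7 W.

33000 kW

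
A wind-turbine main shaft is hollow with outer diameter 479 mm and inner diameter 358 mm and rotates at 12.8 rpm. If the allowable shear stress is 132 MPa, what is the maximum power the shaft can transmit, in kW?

2630 kW

J = π(d_o⁴ − d_i⁴)/32 = π(0.479⁴ − 0.358⁴)/32 = 3.556×10^-3 m⁴.
T_max = τ_allow·J/r = 1.32×10^8 × 3.556×10^-3 / 0.239 = 1.960e6 N·m.
ω = 2π·12.8/60 = 1.340 rad/s, so P_max = T_max·ω = 2.627×10^6 W.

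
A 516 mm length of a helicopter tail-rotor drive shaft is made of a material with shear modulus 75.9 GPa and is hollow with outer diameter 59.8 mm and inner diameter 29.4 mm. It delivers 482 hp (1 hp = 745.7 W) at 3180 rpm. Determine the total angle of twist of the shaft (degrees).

0.356°

ω = 2π·3180/60 = 333.0 rad/s, so T = P/ω = 482×745.7 / 333.0 = 1079 N·m.
J = π(d_o⁴ − d_i⁴)/32 = π(0.0598⁴ − 0.0294⁴)/32 = 1.182×10^-6 m⁴.
θ = T·L/(G·J) = 1079 × 0.516 / (75.9×10⁹ × 1.182×10^-6) = 6.207×10^-3 rad.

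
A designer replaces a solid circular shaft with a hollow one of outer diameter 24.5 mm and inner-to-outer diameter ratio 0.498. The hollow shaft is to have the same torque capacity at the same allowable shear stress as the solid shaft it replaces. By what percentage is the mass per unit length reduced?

21.5 %

Equal τ_max and T ⇒ the solid shaft needs d_s³ = d_o³(1−k⁴), so d_s = 24.5·(1−0.498⁴)^(1/3) = 23.99 mm.
Area ratio A_h/A_s = d_o²(1−k²)/d_s² = (1−k²)/(1−k⁴)^(2/3) = 0.7845.
Mass saving = 1 − 0.7845 = 21.5 %.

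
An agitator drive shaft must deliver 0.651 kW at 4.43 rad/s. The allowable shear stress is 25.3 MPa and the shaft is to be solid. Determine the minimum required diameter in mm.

30.9 mm

ω = 4.43 rad/s, so T = P/ω = 0.651×10³ / 4.430 = 147.0 N·m.
For a solid shaft τ_max = 16T/(πd³), so d = (16T/(π τ_allow))^(1/3) = (16·147.0/(π·2.53×10^7))^(1/3) = 0.03093 m.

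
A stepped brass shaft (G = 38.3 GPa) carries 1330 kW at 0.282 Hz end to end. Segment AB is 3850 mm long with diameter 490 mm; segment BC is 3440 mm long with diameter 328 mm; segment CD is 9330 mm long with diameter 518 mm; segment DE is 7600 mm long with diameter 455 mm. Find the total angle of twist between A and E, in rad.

0.134 rad

ω = 2π·0.282 = 1.772 rad/s, so T = P/ω = 1330×10³ / 1.772 = 750600 N·m.
J_AB = π(0.490)⁴/32 = 5.66×10^-3 m⁴; J_BC = π(0.328)⁴/32 = 1.14×10^-3 m⁴; J_CD = π(0.518)⁴/32 = 7.07×10^-3 m⁴; J_DE = π(0.455)⁴/32 = 4.21×10^-3 m⁴.
θ = (T/G)·Σ L_i/J_i = (750600/38.3×10⁹)·(3.85/5.66×10^-3 + 3.44/1.14×10^-3 + 9.33/7.07×10^-3 + 7.60/4.21×10^-3) = 0.1339 rad.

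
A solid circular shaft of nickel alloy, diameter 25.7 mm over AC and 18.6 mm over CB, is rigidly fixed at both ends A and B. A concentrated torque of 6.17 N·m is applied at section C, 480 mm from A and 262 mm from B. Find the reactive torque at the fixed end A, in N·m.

Compatibility: T_A·a/J_AC = T_B·b/J_CB with T_A + T_B = T₀.
J_AC = 4.28×10^-8 m⁴, J_CB = 1.18×10^-8 m⁴, so T_A = T₀·(J_AC/a)/((J_AC/a)+(J_CB/b)) = 4.106 N·m, T_B = 2.064 N·m.

4.11 N·m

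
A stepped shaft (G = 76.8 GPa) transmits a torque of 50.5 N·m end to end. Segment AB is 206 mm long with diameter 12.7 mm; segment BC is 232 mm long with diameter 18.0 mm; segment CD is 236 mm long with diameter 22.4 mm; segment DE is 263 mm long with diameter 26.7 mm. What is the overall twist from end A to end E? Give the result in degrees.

J_AB = π(0.0127)⁴/32 = 2.55×10^-9 m⁴; J_BC = π(0.0180)⁴/32 = 1.03×10^-8 m⁴; J_CD = π(0.0224)⁴/32 = 2.47×10^-8 m⁴; J_DE = π(0.0267)⁴/32 = 4.99×10^-8 m⁴.
θ = (T/G)·Σ L_i/J_i = (50.50/76.8×10⁹)·(0.206/2.55×10^-9 + 0.232/1.03×10^-8 + 0.236/2.47×10^-8 + 0.263/4.99×10^-8) = 0.07758 rad.

4.45°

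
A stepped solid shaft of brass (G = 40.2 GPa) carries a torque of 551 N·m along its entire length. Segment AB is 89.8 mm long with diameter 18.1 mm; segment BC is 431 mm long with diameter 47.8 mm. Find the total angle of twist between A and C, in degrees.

7.35°

J_AB = π(0.0181)⁴/32 = 1.05×10^-8 m⁴; J_BC = π(0.0478)⁴/32 = 5.13×10^-7 m⁴.
θ = (T/G)·Σ L_i/J_i = (551.0/40.2×10⁹)·(0.0898/1.05×10^-8 + 0.431/5.13×10^-7) = 0.1283 rad.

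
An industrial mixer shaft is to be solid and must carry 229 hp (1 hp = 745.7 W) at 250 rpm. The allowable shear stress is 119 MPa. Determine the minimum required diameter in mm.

ω = 2π·250/60 = 26.18 rad/s, so T = P/ω = 229×745.7 / 26.18 = 6523 N·m.
For a solid shaft τ_max = 16T/(πd³), so d = (16T/(π τ_allow))^(1/3) = (16·6523/(π·1.19×10^8))^(1/3) = 0.06536 m.

65.4 mm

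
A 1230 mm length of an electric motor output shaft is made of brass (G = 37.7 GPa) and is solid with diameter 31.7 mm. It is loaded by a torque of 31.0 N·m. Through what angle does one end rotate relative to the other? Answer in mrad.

J = πd⁴/32 = π(0.0317)⁴/32 = 9.914×10^-8 m⁴.
θ = T·L/(G·J) = 31.00 × 1.23 / (37.7×10⁹ × 9.914×10^-8) = 0.01020 rad.

10.2 mrad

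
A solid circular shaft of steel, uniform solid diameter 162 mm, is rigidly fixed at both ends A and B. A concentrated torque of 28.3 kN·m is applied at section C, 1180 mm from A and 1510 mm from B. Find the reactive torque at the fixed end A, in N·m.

With uniform GJ and both ends fixed, compatibility θ_AC = θ_CB gives T_A·a = T_B·b, together with T_A + T_B = T₀.
T_A = T₀·b/(a+b) = 28300·1510/2690 = 15890 N·m; T_B = 12410 N·m.

15900 N·m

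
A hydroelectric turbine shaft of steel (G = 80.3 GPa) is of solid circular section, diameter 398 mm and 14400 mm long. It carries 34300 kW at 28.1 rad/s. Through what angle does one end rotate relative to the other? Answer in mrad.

ω = 28.1 rad/s, so T = P/ω = 34300×10³ / 28.10 = 1.221e6 N·m.
J = πd⁴/32 = π(0.398)⁴/32 = 2.463×10^-3 m⁴.
θ = T·L/(G·J) = 1.221e6 × 14.4 / (80.3×10⁹ × 2.463×10^-3) = 0.08886 rad.

88.9 mrad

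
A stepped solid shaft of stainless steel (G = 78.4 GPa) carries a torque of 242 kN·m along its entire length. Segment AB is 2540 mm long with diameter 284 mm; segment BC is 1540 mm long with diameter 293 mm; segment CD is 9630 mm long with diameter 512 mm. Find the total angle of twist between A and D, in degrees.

1.33°

J_AB = π(0.284)⁴/32 = 6.39×10^-4 m⁴; J_BC = π(0.293)⁴/32 = 7.24×10^-4 m⁴; J_CD = π(0.512)⁴/32 = 6.75×10^-3 m⁴.
θ = (T/G)·Σ L_i/J_i = (242000/78.4×10⁹)·(2.54/6.39×10^-4 + 1.54/7.24×10^-4 + 9.63/6.75×10^-3) = 0.02325 rad.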